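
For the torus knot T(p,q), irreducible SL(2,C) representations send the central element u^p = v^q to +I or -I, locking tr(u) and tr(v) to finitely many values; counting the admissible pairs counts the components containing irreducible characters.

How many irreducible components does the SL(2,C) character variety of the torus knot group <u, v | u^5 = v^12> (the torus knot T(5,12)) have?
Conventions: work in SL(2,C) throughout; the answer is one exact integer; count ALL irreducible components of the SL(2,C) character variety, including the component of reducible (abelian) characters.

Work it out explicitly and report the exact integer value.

In the torus knot group T(5,12), u^5 = v^12 is central, so an irreducible representation sends it to +I or -I (Schur).
This locks tr(u) to 2*cos(pi*alpha/5), alpha in 1..4, and tr(v) to 2*cos(pi*beta/12), beta in 1..11, on each component of irreducible characters.
The two central values (-1)^alpha I and (-1)^beta I must be the same matrix, so alpha and beta share a parity.
Counting: 2 odd alphas x 6 odd betas + 2 even alphas x 5 even betas = 12 + 10 = 22.
components with irreducible characters: 22; plus the single component of reducible (abelian) characters: total 23.

23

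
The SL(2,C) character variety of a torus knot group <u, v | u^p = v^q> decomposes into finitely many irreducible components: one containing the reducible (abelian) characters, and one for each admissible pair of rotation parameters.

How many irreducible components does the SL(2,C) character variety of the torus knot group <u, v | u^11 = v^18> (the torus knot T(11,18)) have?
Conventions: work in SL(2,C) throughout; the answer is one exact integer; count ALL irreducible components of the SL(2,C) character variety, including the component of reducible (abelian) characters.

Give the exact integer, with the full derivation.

86

For T(11,18): irreducibility forces the central element u^11 = v^18 to one of +I, -I.
On an irreducible component, tr(u) is locked at 2*cos(pi*alpha/11) for some alpha in 1..10, and tr(v) at 2*cos(pi*beta/18) for some beta in 1..17.
The two central values (-1)^alpha I and (-1)^beta I must be the same matrix, so alpha and beta share a parity.
Counting: 5 odd alphas x 9 odd betas + 5 even alphas x 8 even betas = 45 + 40 = 85.
That is 85 components of irreducible characters, and with the reducible (abelian) component the total is 86.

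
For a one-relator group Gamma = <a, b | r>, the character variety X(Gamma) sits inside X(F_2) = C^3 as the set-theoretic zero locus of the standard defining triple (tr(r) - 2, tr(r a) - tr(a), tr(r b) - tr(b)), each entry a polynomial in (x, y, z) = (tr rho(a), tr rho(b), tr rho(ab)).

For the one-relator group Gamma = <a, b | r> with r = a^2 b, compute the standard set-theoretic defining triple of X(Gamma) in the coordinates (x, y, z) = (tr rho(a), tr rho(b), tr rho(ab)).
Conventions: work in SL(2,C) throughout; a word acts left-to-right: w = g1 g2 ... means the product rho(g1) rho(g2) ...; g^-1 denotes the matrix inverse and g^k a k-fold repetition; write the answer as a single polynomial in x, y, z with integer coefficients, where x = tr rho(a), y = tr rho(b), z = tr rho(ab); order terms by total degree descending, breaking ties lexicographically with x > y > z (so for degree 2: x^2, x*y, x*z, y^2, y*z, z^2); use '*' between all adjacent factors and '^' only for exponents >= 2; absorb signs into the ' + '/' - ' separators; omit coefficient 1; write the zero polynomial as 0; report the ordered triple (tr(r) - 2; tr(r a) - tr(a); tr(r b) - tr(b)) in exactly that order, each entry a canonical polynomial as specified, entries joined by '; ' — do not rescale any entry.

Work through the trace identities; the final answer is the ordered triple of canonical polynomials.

and tr(a^2 b) = tr(a) * tr(b a) - tr(b) = x*z - y
next, tr(a^2 b a) = tr(a) * tr(a b a) - tr(a b)  (reduce the a square) = x^2*z - x*y - z
and tr(b^2 a) = tr(b) * tr(a b) - tr(a) = y*z - x
next, tr(b^2) = tr(b) * tr(b) - tr(1) = y^2 - 2
and tr(a^2 b^2) = tr(a) * tr(b^2 a) - tr(b^2) = x*y*z - x^2 - y^2 + 2
assemble the triple (tr(r) - 2; tr(r a) - x; tr(r b) - y)

x*z - y - 2; x^2*z - x*y - x - z; x*y*z - x^2 - y^2 - y + 2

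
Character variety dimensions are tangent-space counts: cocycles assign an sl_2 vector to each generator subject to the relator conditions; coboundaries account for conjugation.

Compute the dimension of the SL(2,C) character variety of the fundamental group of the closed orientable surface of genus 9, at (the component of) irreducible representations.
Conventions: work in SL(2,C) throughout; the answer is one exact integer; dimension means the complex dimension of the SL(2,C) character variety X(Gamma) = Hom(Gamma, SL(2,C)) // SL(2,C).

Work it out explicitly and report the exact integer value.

48

pi_1 of the closed genus-9 surface has 18 generators bound by the single product-of-commutators relator.
Unconstrained cocycle data is one sl_2 vector per generator (54 dimensions), cut by the relator condition d_2(z) = 0.
H^2 = coker(d_2) is dual to H^0 = 0 at irreducible rho (Poincare duality), so d_2 is onto: dim Z^1 = 51.
Coboundaries contribute dim B^1 = 3 (injective at irreducible rho).
Hence dim X = 51 - 3 = 48.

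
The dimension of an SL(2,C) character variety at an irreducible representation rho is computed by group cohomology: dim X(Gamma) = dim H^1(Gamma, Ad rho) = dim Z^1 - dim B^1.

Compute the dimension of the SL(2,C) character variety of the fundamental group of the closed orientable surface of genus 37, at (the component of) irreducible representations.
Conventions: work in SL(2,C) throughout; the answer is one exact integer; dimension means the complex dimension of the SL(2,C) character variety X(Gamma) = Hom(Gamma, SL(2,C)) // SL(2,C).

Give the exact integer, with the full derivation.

216

pi_1 of the closed genus-37 surface has 74 generators bound by the single product-of-commutators relator.
Before the relator condition, cocycle space has dim 3*74 = 222.
At an irreducible rho, H^2 = coker(d_2) vanishes (Poincare duality: H^2 is dual to H^0 = invariants = 0), so d_2 is surjective onto sl_2 and dim Z^1 = 222 - 3 = 219.
Coboundaries contribute dim B^1 = 3 (injective at irreducible rho).
dim X = dim H^1 = 219 - 3 = 216.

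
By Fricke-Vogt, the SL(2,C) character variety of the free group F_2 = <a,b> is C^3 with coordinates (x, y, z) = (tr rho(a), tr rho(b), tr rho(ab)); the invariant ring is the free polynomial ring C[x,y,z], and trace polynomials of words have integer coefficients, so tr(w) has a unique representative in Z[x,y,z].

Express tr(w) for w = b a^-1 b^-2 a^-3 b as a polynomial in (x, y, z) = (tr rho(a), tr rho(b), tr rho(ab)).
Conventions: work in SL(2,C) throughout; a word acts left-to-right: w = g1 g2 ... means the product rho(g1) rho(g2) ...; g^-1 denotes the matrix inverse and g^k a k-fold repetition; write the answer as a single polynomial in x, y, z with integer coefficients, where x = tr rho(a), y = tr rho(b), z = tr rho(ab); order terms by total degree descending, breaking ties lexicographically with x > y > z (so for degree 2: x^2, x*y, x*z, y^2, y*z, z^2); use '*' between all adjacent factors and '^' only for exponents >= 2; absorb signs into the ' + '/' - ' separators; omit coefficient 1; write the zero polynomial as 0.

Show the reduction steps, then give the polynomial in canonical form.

next, tr(a^-1) = tr(a) = x
tr(a^-2) = tr(a^-1) * tr(a) - tr(1) = x^2 - 2
and tr(a^-3) = tr(a^-2) * tr(a) - tr(a^-1) = x^3 - 3*x
tr(b^2) = tr(b) * tr(b) - tr(1) = y^2 - 2
tr(b^2 a) = tr(b) * tr(a b) - tr(a) = y*z - x
and tr(a^-1 b^2) = tr(b^2) * tr(a) - tr(b^2 a) = x*y^2 - y*z - x
and tr(b^2 a b) = tr(b) * tr(b a b) - tr(b a) = y^2*z - x*y - z
next, tr(a b a b) = tr(a b) * tr(a b) - tr(1)   [split at repeated a] = z^2 - 2
next, tr(a b a) = tr(a) * tr(b a) - tr(b) = x*z - y
tr(b^2 a b a) = tr(b) * tr(a b a b) - tr(a b a) = y*z^2 - x*z - y
next, tr(b^2 a b a^-1) = tr(b^2 a b) * tr(a) - tr(b^2 a b a) = x*y^2*z - x^2*y - y*z^2 + y
tr(a^-2 b^2 a b) = tr(b^2 a b a^-1) * tr(a) - tr(b^2 a b) = x^2*y^2*z - x^3*y - x*y*z^2 - y^2*z + 2*x*y + z
tr(b^2 a b^-1 a^-2) = tr(a^-2 b^2 a) * tr(b) - tr(a^-2 b^2 a b) = -x^2*y^2*z + x^3*y + x*y^3 + x*y*z^2 - 3*x*y - z
next, tr(a b^2 a) = tr(a) * tr(b^2 a) - tr(b^2) = x*y*z - x^2 - y^2 + 2
next, tr(b^2 a b^-1 a) = tr(a b^2 a) * tr(b) - tr(a b^2 a b) = x*y^2*z - x^2*y - y^3 - y*z^2 + x*z + 3*y
tr(b^2 a b^-1 a^-1) = tr(b^2 a b^-1) * tr(a) - tr(b^2 a b^-1 a) = -x*y^2*z + x^2*y + y^3 + y*z^2 - 3*y
tr(a^-3 b^2 a b^-1) = tr(b^2 a b^-1 a^-2) * tr(a) - tr(b^2 a b^-1 a^-1) = -x^3*y^2*z + x^4*y + x^2*y^3 + x^2*y*z^2 + x*y^2*z - 4*x^2*y - y^3 - y*z^2 - x*z + 3*y
tr(a^-2 b^2) = tr(a^-1 b^2) * tr(a) - tr(a^-1 b^2 a) = x^2*y^2 - x*y*z - x^2 - y^2 + 2
and tr(b^-2 a^-3 b^2 a) = tr(a^-3 b^2 a b^-1) * tr(b) - tr(a^-3 b^2 a) = -x^3*y^3*z + x^4*y^2 + x^2*y^4 + x^2*y^2*z^2 + x*y^3*z - 5*x^2*y^2 - y^4 - y^2*z^2 + x^2 + 4*y^2 - 2
and tr(b a^-1 b^-2 a^-3 b) = tr(b^-2 a^-3 b^2) * tr(a) - tr(b^-2 a^-3 b^2 a) = x^3*y^3*z - x^4*y^2 - x^2*y^4 - x^2*y^2*z^2 - x*y^3*z + x^4 + 5*x^2*y^2 + y^4 + y^2*z^2 - 4*x^2 - 4*y^2 + 2

x^3*y^3*z - x^4*y^2 - x^2*y^4 - x^2*y^2*z^2 - x*y^3*z + x^4 + 5*x^2*y^2 + y^4 + y^2*z^2 - 4*x^2 - 4*y^2 + 2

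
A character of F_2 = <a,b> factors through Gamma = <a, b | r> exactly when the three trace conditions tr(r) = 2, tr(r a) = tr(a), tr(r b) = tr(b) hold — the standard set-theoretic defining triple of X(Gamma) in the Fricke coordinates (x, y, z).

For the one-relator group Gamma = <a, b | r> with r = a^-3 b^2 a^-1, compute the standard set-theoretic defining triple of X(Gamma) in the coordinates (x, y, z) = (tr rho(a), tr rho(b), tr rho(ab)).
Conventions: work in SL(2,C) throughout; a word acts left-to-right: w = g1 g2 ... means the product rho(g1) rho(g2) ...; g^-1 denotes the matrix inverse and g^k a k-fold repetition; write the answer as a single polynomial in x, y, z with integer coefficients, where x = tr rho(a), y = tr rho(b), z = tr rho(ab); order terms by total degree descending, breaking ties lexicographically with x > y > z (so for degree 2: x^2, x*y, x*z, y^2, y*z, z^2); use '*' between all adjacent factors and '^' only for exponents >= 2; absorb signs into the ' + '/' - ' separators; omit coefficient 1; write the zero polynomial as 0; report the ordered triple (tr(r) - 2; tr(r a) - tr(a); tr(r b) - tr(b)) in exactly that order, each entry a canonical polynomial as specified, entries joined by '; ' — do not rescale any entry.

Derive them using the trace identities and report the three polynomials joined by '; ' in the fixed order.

x^4*y^2 - x^3*y*z - x^4 - 3*x^2*y^2 + 2*x*y*z + 4*x^2 + y^2 - 4; x^3*y^2 - x^2*y*z - x^3 - 2*x*y^2 + y*z + 2*x; x^4*y^3 - 2*x^3*y^2*z - x^4*y - 2*x^2*y^3 + x^2*y*z^2 + x^3*z + 3*x*y^2*z + 2*x^2*y - y*z^2 - 2*x*z

tr(b^2) = tr(b)*tr(b) - tr(1)   [square of b] = y^2 - 2
and tr(b^2 a) = tr(b)*tr(a b) - tr(a)   [square of b] = y*z - x
next, tr(a^-1 b^2) = tr(b^2)*tr(a) - tr(b^2 a)   [inverse elimination on a] = x*y^2 - y*z - x
next, tr(b^2 a^-2) = tr(a^-1 b^2)*tr(a) - tr(a^-1 b^2 a)   [inverse elimination on a] = x^2*y^2 - x*y*z - x^2 - y^2 + 2
tr(a^-3 b^2) = tr(b^2 a^-2)*tr(a) - tr(b^2 a^-1)   [inverse elimination on a] = x^3*y^2 - x^2*y*z - x^3 - 2*x*y^2 + y*z + 3*x
tr(a^-3 b^2 a^-1) = tr(a^-3 b^2)*tr(a) - tr(a^-3 b^2 a)   [inverse elimination on a] = x^4*y^2 - x^3*y*z - x^4 - 3*x^2*y^2 + 2*x*y*z + 4*x^2 + y^2 - 2
tr(b^3) = tr(b)*tr(b^2) - tr(b) = y^3 - 3*y
tr(b^3 a) = tr(b)*tr(b a b) - tr(b a) = y^2*z - x*y - z
tr(b a^-1 b^2) = tr(b^3)*tr(a) - tr(b^3 a) = x*y^3 - y^2*z - 2*x*y + z
and tr(a b a b) = tr(b a)*tr(b a) - tr(1)   [split at repeated b] = z^2 - 2
tr(a b a) = tr(a)*tr(b a) - tr(b) = x*z - y
tr(b^2 a b a) = tr(b)*tr(a b a b) - tr(a b a) = y*z^2 - x*z - y
next, tr(b a^-1 b^2 a) = tr(b^2 a b)*tr(a) - tr(b^2 a b a) = x*y^2*z - x^2*y - y*z^2 + y
tr(b^2 a^-1 b a^-1) = tr(b a^-1 b^2)*tr(a) - tr(b a^-1 b^2 a) = x^2*y^3 - 2*x*y^2*z - x^2*y + y*z^2 + x*z - y
and tr(a^-2 b^2 a^-1 b) = tr(b^2 a^-1 b a^-1)*tr(a) - tr(b^2 a^-1 b) = x^3*y^3 - 2*x^2*y^2*z - x^3*y - x*y^3 + x*y*z^2 + x^2*z + y^2*z + x*y - z
tr(a^-3 b^2 a^-1 b) = tr(a^-2 b^2 a^-1 b)*tr(a) - tr(a^-2 b^2 a^-1 b a) = x^4*y^3 - 2*x^3*y^2*z - x^4*y - 2*x^2*y^3 + x^2*y*z^2 + x^3*z + 3*x*y^2*z + 2*x^2*y - y*z^2 - 2*x*z + y
assemble the triple (tr(r) - 2; tr(r a) - x; tr(r b) - y)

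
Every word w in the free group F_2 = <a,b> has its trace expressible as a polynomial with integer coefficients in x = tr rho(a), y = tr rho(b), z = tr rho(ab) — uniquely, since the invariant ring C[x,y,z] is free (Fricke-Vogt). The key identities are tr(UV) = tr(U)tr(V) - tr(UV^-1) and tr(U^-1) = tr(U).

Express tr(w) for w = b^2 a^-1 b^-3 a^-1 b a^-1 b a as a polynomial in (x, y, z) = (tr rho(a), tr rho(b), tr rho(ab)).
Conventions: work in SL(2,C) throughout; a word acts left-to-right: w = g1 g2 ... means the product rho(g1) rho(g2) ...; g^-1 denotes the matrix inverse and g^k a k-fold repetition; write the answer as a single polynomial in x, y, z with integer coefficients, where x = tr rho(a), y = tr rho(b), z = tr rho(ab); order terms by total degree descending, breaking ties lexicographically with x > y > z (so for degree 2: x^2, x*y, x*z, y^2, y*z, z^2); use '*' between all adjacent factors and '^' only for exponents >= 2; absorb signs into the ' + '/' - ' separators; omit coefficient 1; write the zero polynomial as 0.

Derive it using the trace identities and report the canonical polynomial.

x^2*y^5*z^2 - 2*x^3*y^4*z - x*y^6*z - 2*x*y^4*z^3 + x^4*y^3 + x^2*y^5 + 2*x^2*y^3*z^2 + y^5*z^2 + y^3*z^4 + 5*x*y^4*z + x*y^2*z^3 - 5*x^2*y^3 - x^2*y*z^2 - y^5 - 6*y^3*z^2 - y*z^4 - x*y^2*z + 2*x^2*y + 5*y^3 + 5*y*z^2 - x*z - 5*y

tr(b^2 a) = tr(b) tr(a b) - tr(a) = y*z - x
tr(b^2) = tr(b) tr(b) - tr(1) = y^2 - 2
tr(a b^2 a) = tr(a) tr(b^2 a) - tr(b^2) = x*y*z - x^2 - y^2 + 2
tr(a b a b) = tr(b a) tr(b a) - tr(1) = z^2 - 2
tr(a b a) = tr(a) tr(b a) - tr(b) = x*z - y
tr(a b^2 a b) = tr(b) tr(a b a b) - tr(a b a) = y*z^2 - x*z - y
tr(b^-1 a b^2 a) = tr(a b^2 a) tr(b) - tr(a b^2 a b) = x*y^2*z - x^2*y - y^3 - y*z^2 + x*z + 3*y
tr(a b^2 a^-1 b^-1) = tr(b^-1 a b^2) tr(a) - tr(b^-1 a b^2 a) = -x*y^2*z + x^2*y + y^3 + y*z^2 - 3*y
tr(a^2 b a b) = tr(a) tr(b a b a) - tr(b a b) = x*z^2 - y*z - x
tr(a^2 b a) = tr(a) tr(b a^2) - tr(b a) = x^2*z - x*y - z
tr(a b a b^2 a) = tr(b) tr(a^2 b a b) - tr(a^2 b a) = x*y*z^2 - x^2*z - y^2*z + z
tr(a b a b a b) = tr(a b) tr(a b a b) - tr(a^-1 b^-1) = z^3 - 3*z
tr(a b a b^2 a b) = tr(b) tr(a b a b a b) - tr(a b a b a) = y*z^3 - x*z^2 - 2*y*z + x
tr(b^-1 a b a b^2 a) = tr(a b a b^2 a) tr(b) - tr(a b a b^2 a b) = x*y^2*z^2 - x^2*y*z - y^3*z - y*z^3 + x*z^2 + 3*y*z - x
tr(a b a b^2 a^-1 b^-1) = tr(b^-1 a b a b^2) tr(a) - tr(b^-1 a b a b^2 a) = -x*y^2*z^2 + x^2*y*z + y^3*z + y*z^3 - 3*y*z - x
tr(b a b^2) = tr(b) tr(b a b) - tr(b a) = y^2*z - x*y - z
tr(b a b^2 a^-1 b^-2 a) = tr(a b a b^2 a^-1 b^-1) tr(b) - tr(a b a b^2 a^-1) = -x*y^3*z^2 + x^2*y^2*z + y^4*z + y^2*z^3 - 4*y^2*z + z
tr(a^-1 b a b^2 a^-1 b^-2) = tr(b a b^2 a^-1 b^-2) tr(a) - tr(b a b^2 a^-1 b^-2 a) = x*y^3*z^2 - 2*x^2*y^2*z - y^4*z - y^2*z^3 + x^3*y + x*y^3 + x*y*z^2 + 4*y^2*z - 3*x*y - z
tr(a b a^-1 b a) = tr(b a^2 b) tr(a) - tr(b a^2 b a) = x^2*y*z - x^3 - x*y^2 - x*z^2 + y*z + 3*x
tr(a b a^-1 b a b) = tr(b a b a b) tr(a) - tr(b a b a b a) = x*y*z^2 - x^2*z - z^3 - x*y + 3*z
tr(b^-1 a b a^-1 b a) = tr(a b a^-1 b a) tr(b) - tr(a b a^-1 b a b) = x^2*y^2*z - x^3*y - x*y^3 - 2*x*y*z^2 + x^2*z + y^2*z + z^3 + 4*x*y - 3*z
tr(a^2 b^2 a b) = tr(a) tr(b^2 a b a) - tr(b^2 a b) = x*y*z^2 - x^2*z - y^2*z + z
tr(a^2 b^2 a) = tr(a) tr(a b^2 a) - tr(a b^2) = x^2*y*z - x^3 - x*y^2 - y*z + 3*x
tr(a b^2 a b^2 a) = tr(b) tr(a^2 b^2 a b) - tr(a^2 b^2 a) = x*y^2*z^2 - 2*x^2*y*z - y^3*z + x^3 + x*y^2 + 2*y*z - 3*x
tr(a b^2 a b^2 a b) = tr(b) tr(a b a b^2 a b) - tr(a b a b^2 a) = y^2*z^3 - 2*x*y*z^2 + x^2*z - y^2*z + x*y - z
tr(b a b^2 a b^-1 a b) = tr(a b^2 a b^2 a) tr(b) - tr(a b^2 a b^2 a b) = x*y^3*z^2 - 2*x^2*y^2*z - y^4*z - y^2*z^3 + x^3*y + x*y^3 + 2*x*y*z^2 - x^2*z + 3*y^2*z - 4*x*y + z
tr(a^2 b a b a b) = tr(a) tr(b a b a b a) - tr(b a b a b) = x*z^3 - y*z^2 - 2*x*z + y
tr(a^2 b a b a) = tr(a) tr(a b a b a) - tr(a b a b) = x^2*z^2 - x*y*z - x^2 - z^2 + 2
tr(a b a b a b^2 a) = tr(b) tr(a^2 b a b a b) - tr(a^2 b a b a) = x*y*z^3 - x^2*z^2 - y^2*z^2 - x*y*z + x^2 + y^2 + z^2 - 2
tr(a b a b a b a b) = tr(b a) tr(b a b a b a) - tr(b^-1 a^-1 b^-1 a^-1) = z^4 - 4*z^2 + 2
tr(a b a b a b^2 a b) = tr(b) tr(a b a b a b a b) - tr(a b a b a b a) = y*z^4 - x*z^3 - 3*y*z^2 + 2*x*z + y
tr(b a b^2 a b^-1 a b a) = tr(a b a b a b^2 a) tr(b) - tr(a b a b a b^2 a b) = x*y^2*z^3 - x^2*y*z^2 - y^3*z^2 - y*z^4 - x*y^2*z + x*z^3 + x^2*y + y^3 + 4*y*z^2 - 2*x*z - 3*y
tr(a b a^-1 b a b^2 a b^-1) = tr(b a b^2 a b^-1 a b) tr(a) - tr(b a b^2 a b^-1 a b a) = x^2*y^3*z^2 - 2*x^3*y^2*z - x*y^4*z - 2*x*y^2*z^3 + x^4*y + x^2*y^3 + 3*x^2*y*z^2 + y^3*z^2 + y*z^4 - x^3*z + 4*x*y^2*z - x*z^3 - 5*x^2*y - y^3 - 4*y*z^2 + 3*x*z + 3*y
tr(a b a^-1 b a b^2 a) = tr(b a b^2 a^2 b) tr(a) - tr(b a b^2 a^2 b a) = x^2*y^2*z^2 - 2*x^3*y*z - x*y^3*z - x*y*z^3 + x^4 + x^2*y^2 + x^2*z^2 + y^2*z^2 + 3*x*y*z - 4*x^2 - y^2 - z^2 + 2
tr(b^-1 a b a^-1 b a b^2 a b^-1) = tr(a b a^-1 b a b^2 a b^-1) tr(b) - tr(a b a^-1 b a b^2 a) = x^2*y^4*z^2 - 2*x^3*y^3*z - x*y^5*z - 2*x*y^3*z^3 + x^4*y^2 + x^2*y^4 + 2*x^2*y^2*z^2 + y^4*z^2 + y^2*z^4 + x^3*y*z + 5*x*y^3*z - x^4 - 6*x^2*y^2 - x^2*z^2 - y^4 - 5*y^2*z^2 + 4*x^2 + 4*y^2 + z^2 - 2
tr(b^-3 a b a^-1 b a b^2 a) = tr(b^-1 a b a^-1 b a b^2 a b^-1) tr(b) - tr(b^-1 a b a^-1 b a b^2 a) = x^2*y^5*z^2 - 2*x^3*y^4*z - x*y^6*z - 2*x*y^4*z^3 + x^4*y^3 + x^2*y^5 + x^2*y^3*z^2 + y^5*z^2 + y^3*z^4 + 3*x^3*y^2*z + 6*x*y^4*z + 2*x*y^2*z^3 - 2*x^4*y - 7*x^2*y^3 - 4*x^2*y*z^2 - y^5 - 6*y^3*z^2 - y*z^4 + x^3*z - 4*x*y^2*z + x*z^3 + 9*x^2*y + 5*y^3 + 5*y*z^2 - 3*x*z - 5*y
tr(b a^-1 b a b^2 a^-1 b^-3 a) = tr(b^-3 a b a^-1 b a b^2) tr(a) - tr(b^-3 a b a^-1 b a b^2 a) = -x^2*y^5*z^2 + 2*x^3*y^4*z + x*y^6*z + 2*x*y^4*z^3 - x^4*y^3 - x^2*y^5 - x^2*y^3*z^2 - y^5*z^2 - y^3*z^4 - 2*x^3*y^2*z - 6*x*y^4*z - 2*x*y^2*z^3 + x^4*y + 6*x^2*y^3 + 2*x^2*y*z^2 + y^5 + 6*y^3*z^2 + y*z^4 + 5*x*y^2*z - 5*x^2*y - 5*y^3 - 5*y*z^2 + 5*y
tr(b^2 a^-1 b^-3 a^-1 b a^-1 b a) = tr(b a^-1 b a b^2 a^-1 b^-3) tr(a) - tr(b a^-1 b a b^2 a^-1 b^-3 a) = x^2*y^5*z^2 - 2*x^3*y^4*z - x*y^6*z - 2*x*y^4*z^3 + x^4*y^3 + x^2*y^5 + 2*x^2*y^3*z^2 + y^5*z^2 + y^3*z^4 + 5*x*y^4*z + x*y^2*z^3 - 5*x^2*y^3 - x^2*y*z^2 - y^5 - 6*y^3*z^2 - y*z^4 - x*y^2*z + 2*x^2*y + 5*y^3 + 5*y*z^2 - x*z - 5*y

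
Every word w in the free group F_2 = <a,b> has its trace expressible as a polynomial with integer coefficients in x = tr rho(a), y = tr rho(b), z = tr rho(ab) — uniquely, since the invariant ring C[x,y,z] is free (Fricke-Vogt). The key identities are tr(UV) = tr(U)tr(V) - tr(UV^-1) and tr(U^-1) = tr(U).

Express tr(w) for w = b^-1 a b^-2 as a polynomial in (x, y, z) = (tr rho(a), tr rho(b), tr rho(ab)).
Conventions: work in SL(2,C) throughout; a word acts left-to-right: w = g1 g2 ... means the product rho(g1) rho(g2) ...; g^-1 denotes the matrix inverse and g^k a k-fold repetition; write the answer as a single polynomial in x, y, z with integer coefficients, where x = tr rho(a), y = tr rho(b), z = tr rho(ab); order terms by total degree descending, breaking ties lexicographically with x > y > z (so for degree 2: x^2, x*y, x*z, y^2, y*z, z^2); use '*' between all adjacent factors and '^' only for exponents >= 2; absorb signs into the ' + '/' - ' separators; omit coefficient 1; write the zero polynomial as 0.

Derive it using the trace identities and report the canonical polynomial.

x*y^3 - y^2*z - 2*x*y + z

trace(a b^-1) = trace(a) trace(b) - trace(a b) = x*y - z
trace(b^-2 a) = trace(a b^-1) trace(b) - trace(a) = x*y^2 - y*z - x
trace(b^-1 a b^-2) = trace(b^-2 a) trace(b) - trace(b^-2 a b) = x*y^3 - y^2*z - 2*x*y + z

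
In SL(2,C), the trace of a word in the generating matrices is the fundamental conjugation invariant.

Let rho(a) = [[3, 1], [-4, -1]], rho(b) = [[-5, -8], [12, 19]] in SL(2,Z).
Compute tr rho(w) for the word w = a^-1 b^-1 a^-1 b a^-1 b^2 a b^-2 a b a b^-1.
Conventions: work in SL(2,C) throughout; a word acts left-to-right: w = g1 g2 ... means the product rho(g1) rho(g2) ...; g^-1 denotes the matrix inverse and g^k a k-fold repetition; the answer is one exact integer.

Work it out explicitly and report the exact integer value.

-8144382

rho(a^-1) = [[-1, -1], [4, 3]]
... * rho(b^-1) = [[19, 8], [-12, -5]]  ->  [[-7, -3], [40, 17]]
... * rho(a^-1) = [[-1, -1], [4, 3]]  ->  [[-5, -2], [28, 11]]
... * rho(b) = [[-5, -8], [12, 19]]  ->  [[1, 2], [-8, -15]]
... * rho(a^-1) = [[-1, -1], [4, 3]]  ->  [[7, 5], [-52, -37]]
... * rho(b) = [[-5, -8], [12, 19]]  ->  [[25, 39], [-184, -287]]
... * rho(b) = [[-5, -8], [12, 19]]  ->  [[343, 541], [-2524, -3981]]
... * rho(a) = [[3, 1], [-4, -1]]  ->  [[-1135, -198], [8352, 1457]]
... * rho(b^-1) = [[19, 8], [-12, -5]]  ->  [[-19189, -8090], [141204, 59531]]
... * rho(b^-1) = [[19, 8], [-12, -5]]  ->  [[-267511, -113062], [1968504, 831977]]
... * rho(a) = [[3, 1], [-4, -1]]  ->  [[-350285, -154449], [2577604, 1136527]]
... * rho(b) = [[-5, -8], [12, 19]]  ->  [[-101963, -132251], [750304, 973181]]
... * rho(a) = [[3, 1], [-4, -1]]  ->  [[223115, 30288], [-1641812, -222877]]
... * rho(b^-1) = [[19, 8], [-12, -5]]  ->  [[3875729, 1633480], [-28519904, -12020111]]
tr = 3875729 + -12020111 = -8144382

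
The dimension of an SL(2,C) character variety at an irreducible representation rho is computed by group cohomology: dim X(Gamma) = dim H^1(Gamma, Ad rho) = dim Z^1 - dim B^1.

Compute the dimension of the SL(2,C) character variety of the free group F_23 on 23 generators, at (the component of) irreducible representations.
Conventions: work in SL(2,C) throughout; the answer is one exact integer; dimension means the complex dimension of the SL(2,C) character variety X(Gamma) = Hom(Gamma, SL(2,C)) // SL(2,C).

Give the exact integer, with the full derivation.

66

Gamma = F_23 has 23 generators and no relators.
A cocycle picks one sl_2 vector per generator freely, giving dim Z^1 = 3*23 = 69.
dim B^1 = 3: the coboundary map is injective because an irreducible image has centralizer 0 in sl_2.
Therefore dim X = 69 - 3 = 66.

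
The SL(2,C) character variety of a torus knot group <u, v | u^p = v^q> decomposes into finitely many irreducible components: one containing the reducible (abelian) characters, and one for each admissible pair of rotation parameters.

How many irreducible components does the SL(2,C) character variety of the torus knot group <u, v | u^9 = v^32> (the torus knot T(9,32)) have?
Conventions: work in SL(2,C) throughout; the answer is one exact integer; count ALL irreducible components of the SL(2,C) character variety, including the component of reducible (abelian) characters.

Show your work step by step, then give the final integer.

125

Gamma = < u, v | u^9 = v^32 > (torus knot T(9,32)); the central element u^9 = v^32 acts as +I or -I in any irreducible SL(2,C) representation.
On an irreducible component, tr(u) is locked at 2*cos(pi*alpha/9) for some alpha in 1..8, and tr(v) at 2*cos(pi*beta/32) for some beta in 1..31.
Consistency of u^9 = (-1)^alpha I with v^32 = (-1)^beta I forces alpha = beta (mod 2).
Enumerate parity-matched pairs: 4*16 odd-odd plus 4*15 even-even gives 124.
Total: 124 irreducible-character components + 1 reducible (abelian) component = 125.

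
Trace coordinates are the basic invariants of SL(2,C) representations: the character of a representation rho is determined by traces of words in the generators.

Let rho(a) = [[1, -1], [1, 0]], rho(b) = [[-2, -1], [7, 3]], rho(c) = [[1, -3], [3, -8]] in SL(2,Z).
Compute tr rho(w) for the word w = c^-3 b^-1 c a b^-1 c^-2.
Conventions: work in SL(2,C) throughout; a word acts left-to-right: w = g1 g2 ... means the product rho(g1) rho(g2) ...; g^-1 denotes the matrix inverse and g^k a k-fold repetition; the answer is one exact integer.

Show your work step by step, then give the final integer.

-299867

rho(c^-1) = [[-8, 3], [-3, 1]]
... * rho(c^-1) = [[-8, 3], [-3, 1]]  ->  [[55, -21], [21, -8]]
... * rho(c^-1) = [[-8, 3], [-3, 1]]  ->  [[-377, 144], [-144, 55]]
... * rho(b^-1) = [[3, 1], [-7, -2]]  ->  [[-2139, -665], [-817, -254]]
... * rho(c) = [[1, -3], [3, -8]]  ->  [[-4134, 11737], [-1579, 4483]]
... * rho(a) = [[1, -1], [1, 0]]  ->  [[7603, 4134], [2904, 1579]]
... * rho(b^-1) = [[3, 1], [-7, -2]]  ->  [[-6129, -665], [-2341, -254]]
... * rho(c^-1) = [[-8, 3], [-3, 1]]  ->  [[51027, -19052], [19490, -7277]]
... * rho(c^-1) = [[-8, 3], [-3, 1]]  ->  [[-351060, 134029], [-134089, 51193]]
tr = -351060 + 51193 = -299867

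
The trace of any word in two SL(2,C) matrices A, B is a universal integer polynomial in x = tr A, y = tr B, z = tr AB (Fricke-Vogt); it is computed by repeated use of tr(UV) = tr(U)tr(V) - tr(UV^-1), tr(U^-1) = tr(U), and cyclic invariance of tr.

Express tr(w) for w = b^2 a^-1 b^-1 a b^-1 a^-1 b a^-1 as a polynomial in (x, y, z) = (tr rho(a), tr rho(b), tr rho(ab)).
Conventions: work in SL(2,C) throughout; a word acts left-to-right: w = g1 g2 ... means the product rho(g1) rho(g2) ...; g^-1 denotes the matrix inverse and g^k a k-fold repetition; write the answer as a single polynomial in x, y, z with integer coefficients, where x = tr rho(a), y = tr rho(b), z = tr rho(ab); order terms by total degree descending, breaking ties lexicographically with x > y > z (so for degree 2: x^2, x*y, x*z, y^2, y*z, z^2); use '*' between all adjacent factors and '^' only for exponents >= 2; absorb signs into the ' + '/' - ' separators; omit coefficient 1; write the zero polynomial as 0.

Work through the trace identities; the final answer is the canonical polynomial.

tr(b^2) = tr(b)*tr(b) - tr(1) = y^2 - 2
tr(a b^2) = tr(b)*tr(a b) - tr(a) = y*z - x
tr(b^2 a b) = tr(b)*tr(a b^2) - tr(a b) = y^2*z - x*y - z
tr(a b a b) = tr(a b)*tr(a b) - tr(1) = z^2 - 2
tr(a b a) = tr(a)*tr(b a) - tr(b) = x*z - y
tr(b^2 a b a) = tr(b)*tr(a b a b) - tr(a b a) = y*z^2 - x*z - y
tr(a^-1 b^2 a b) = tr(b^2 a b)*tr(a) - tr(b^2 a b a) = x*y^2*z - x^2*y - y*z^2 + y
tr(b a b^-1 a^-1 b) = tr(a^-1 b^2 a)*tr(b) - tr(a^-1 b^2 a b) = -x*y^2*z + x^2*y + y^3 + y*z^2 - 3*y
tr(a b a b a) = tr(a)*tr(b a b a) - tr(b a b) = x*z^2 - y*z - x
tr(a b a b a b) = tr(a b a b)*tr(a b) - tr(b a) = z^3 - 3*z
tr(b a b a b^-1 a) = tr(a b a b a)*tr(b) - tr(a b a b a b) = x*y*z^2 - y^2*z - z^3 - x*y + 3*z
tr(b a b^-1 a^-1 b a) = tr(b a b a b^-1)*tr(a) - tr(b a b a b^-1 a) = -x*y*z^2 + x^2*z + y^2*z + z^3 - 3*z
tr(a b^-1 a^-1 b a^-1 b) = tr(b a b^-1 a^-1 b)*tr(a) - tr(b a b^-1 a^-1 b a) = -x^2*y^2*z + x^3*y + x*y^3 + 2*x*y*z^2 - x^2*z - y^2*z - z^3 - 3*x*y + 3*z
tr(a^2) = tr(a)*tr(a) - tr(1) = x^2 - 2
tr(b^2 a^2) = tr(b)*tr(a^2 b) - tr(a^2) = x*y*z - x^2 - y^2 + 2
tr(a^3 b) = tr(a)*tr(a b a) - tr(a b) = x^2*z - x*y - z
tr(a^3) = tr(a)*tr(a^2) - tr(a) = x^3 - 3*x
tr(b a^3 b) = tr(b)*tr(a^3 b) - tr(a^3) = x^2*y*z - x^3 - x*y^2 - y*z + 3*x
tr(a b^3 a^2) = tr(b)*tr(b a^3 b) - tr(b a^3) = x^2*y^2*z - x^3*y - x*y^3 - x^2*z - y^2*z + 4*x*y + z
tr(b a b^3 a) = tr(b)*tr(a b a b^2) - tr(a b a b) = y^2*z^2 - x*y*z - y^2 - z^2 + 2
tr(b a b^3) = tr(b)*tr(a b^3) - tr(a b^2) = y^3*z - x*y^2 - 2*y*z + x
tr(a b^3 a^2 b) = tr(a)*tr(b a b^3 a) - tr(b a b^3) = x*y^2*z^2 - x^2*y*z - y^3*z - x*z^2 + 2*y*z + x
tr(b^3 a^2 b^-1 a) = tr(a b^3 a^2)*tr(b) - tr(a b^3 a^2 b) = x^2*y^3*z - x^3*y^2 - x*y^4 - x*y^2*z^2 + 4*x*y^2 + x*z^2 - y*z - x
tr(a b^-1 a^-1 b^3 a) = tr(b^3 a^2 b^-1)*tr(a) - tr(b^3 a^2 b^-1 a) = -x^2*y^3*z + x^3*y^2 + x*y^4 + x*y^2*z^2 + x^2*y*z - x^3 - 5*x*y^2 - x*z^2 + y*z + 3*x
tr(a b^3 a b a) = tr(a)*tr(b^3 a b a) - tr(b^3 a b) = x*y^2*z^2 - x^2*y*z - y^3*z - x*z^2 + 2*y*z + x
tr(b a b a b a b) = tr(b)*tr(a b a b a b) - tr(a b a b a) = y*z^3 - x*z^2 - 2*y*z + x
tr(a b^3 a b a b) = tr(b)*tr(b a b a b a b) - tr(b a b a b a) = y^2*z^3 - x*y*z^2 - 2*y^2*z - z^3 + x*y + 3*z
tr(b^3 a b a b^-1 a) = tr(a b^3 a b a)*tr(b) - tr(a b^3 a b a b) = x*y^3*z^2 - x^2*y^2*z - y^4*z - y^2*z^3 + 4*y^2*z + z^3 - 3*z
tr(a b^-1 a^-1 b^3 a b) = tr(b^3 a b a b^-1)*tr(a) - tr(b^3 a b a b^-1 a) = -x*y^3*z^2 + x^2*y^2*z + y^4*z + y^2*z^3 + x*y*z^2 - x^2*z - 4*y^2*z - z^3 - x*y + 3*z
tr(b^2 a b^-1 a b^-1 a^-1 b) = tr(a b^-1 a^-1 b^3 a)*tr(b) - tr(a b^-1 a^-1 b^3 a b) = -x^2*y^4*z + x^3*y^3 + x*y^5 + 2*x*y^3*z^2 - y^4*z - y^2*z^3 - x^3*y - 5*x*y^3 - 2*x*y*z^2 + x^2*z + 5*y^2*z + z^3 + 4*x*y - 3*z
tr(a^2 b^2 a b) = tr(b)*tr(a b a^2 b) - tr(a b a^2) = x*y*z^2 - x^2*z - y^2*z + z
tr(a b^2 a b^-1 a) = tr(a^2 b^2 a)*tr(b) - tr(a^2 b^2 a b) = x^2*y^2*z - x^3*y - x*y^3 - x*y*z^2 + x^2*z + 3*x*y - z
tr(a b a b^2 a) = tr(b)*tr(a^2 b a b) - tr(a^2 b a) = x*y*z^2 - x^2*z - y^2*z + z
tr(a b a b^2 a^2) = tr(a)*tr(a b a b^2 a) - tr(a b a b^2) = x^2*y*z^2 - x^3*z - x*y^2*z - y*z^2 + 2*x*z + y
tr(a^2 b a b a b) = tr(a)*tr(b a b a b a) - tr(b a b a b) = x*z^3 - y*z^2 - 2*x*z + y
tr(a^2 b a b a) = tr(a)*tr(a b a b a) - tr(a b a b) = x^2*z^2 - x*y*z - x^2 - z^2 + 2
tr(a b a b^2 a^2 b) = tr(b)*tr(a^2 b a b a b) - tr(a^2 b a b a) = x*y*z^3 - x^2*z^2 - y^2*z^2 - x*y*z + x^2 + y^2 + z^2 - 2
tr(a b^-1 a b a b^2 a) = tr(a b a b^2 a^2)*tr(b) - tr(a b a b^2 a^2 b) = x^2*y^2*z^2 - x^3*y*z - x*y^3*z - x*y*z^3 + x^2*z^2 + 3*x*y*z - x^2 - z^2 + 2
tr(b a b^2 a b) = tr(b)*tr(a b^2 a b) - tr(a b^2 a) = y^2*z^2 - 2*x*y*z + x^2 - 2
tr(a b a b^2 a b a) = tr(a)*tr(b a b^2 a b a) - tr(b a b^2 a b) = x*y*z^3 - x^2*z^2 - y^2*z^2 + 2
tr(a b a b a b a b) = tr(a b a b a b)*tr(a b) - tr(b a b a) = z^4 - 4*z^2 + 2
tr(a b a b^2 a b a b) = tr(b)*tr(a b a b a b a b) - tr(a b a b a b a) = y*z^4 - x*z^3 - 3*y*z^2 + 2*x*z + y
tr(a b^-1 a b a b^2 a b) = tr(a b a b^2 a b a)*tr(b) - tr(a b a b^2 a b a b) = x*y^2*z^3 - x^2*y*z^2 - y^3*z^2 - y*z^4 + x*z^3 + 3*y*z^2 - 2*x*z + y
tr(b a b^2 a b^-1 a b^-1 a) = tr(a b^-1 a b a b^2 a)*tr(b) - tr(a b^-1 a b a b^2 a b) = x^2*y^3*z^2 - x^3*y^2*z - x*y^4*z - 2*x*y^2*z^3 + 2*x^2*y*z^2 + y^3*z^2 + y*z^4 + 3*x*y^2*z - x*z^3 - x^2*y - 4*y*z^2 + 2*x*z + y
tr(b^2 a b^-1 a b^-1 a^-1 b a) = tr(b a b^2 a b^-1 a b^-1)*tr(a) - tr(b a b^2 a b^-1 a b^-1 a) = -x^2*y^3*z^2 + 2*x^3*y^2*z + x*y^4*z + 2*x*y^2*z^3 - x^4*y - x^2*y^3 - 3*x^2*y*z^2 - y^3*z^2 - y*z^4 + x^3*z - 3*x*y^2*z + x*z^3 + 4*x^2*y + 4*y*z^2 - 3*x*z - y
tr(b^-1 a b^-1 a^-1 b a^-1 b^2 a) = tr(b^2 a b^-1 a b^-1 a^-1 b)*tr(a) - tr(b^2 a b^-1 a b^-1 a^-1 b a) = -x^3*y^4*z + x^4*y^3 + x^2*y^5 + 3*x^2*y^3*z^2 - 2*x^3*y^2*z - 2*x*y^4*z - 3*x*y^2*z^3 - 4*x^2*y^3 + x^2*y*z^2 + y^3*z^2 + y*z^4 + 8*x*y^2*z - 4*y*z^2 + y
tr(b^2 a^-1 b^-1 a b^-1 a^-1 b a^-1) = tr(b^-1 a b^-1 a^-1 b a^-1 b^2)*tr(a) - tr(b^-1 a b^-1 a^-1 b a^-1 b^2 a) = x^3*y^4*z - x^4*y^3 - x^2*y^5 - 3*x^2*y^3*z^2 + x^3*y^2*z + 2*x*y^4*z + 3*x*y^2*z^3 + x^4*y + 5*x^2*y^3 + x^2*y*z^2 - y^3*z^2 - y*z^4 - x^3*z - 9*x*y^2*z - x*z^3 - 3*x^2*y + 4*y*z^2 + 3*x*z - y

x^3*y^4*z - x^4*y^3 - x^2*y^5 - 3*x^2*y^3*z^2 + x^3*y^2*z + 2*x*y^4*z + 3*x*y^2*z^3 + x^4*y + 5*x^2*y^3 + x^2*y*z^2 - y^3*z^2 - y*z^4 - x^3*z - 9*x*y^2*z - x*z^3 - 3*x^2*y + 4*y*z^2 + 3*x*z - y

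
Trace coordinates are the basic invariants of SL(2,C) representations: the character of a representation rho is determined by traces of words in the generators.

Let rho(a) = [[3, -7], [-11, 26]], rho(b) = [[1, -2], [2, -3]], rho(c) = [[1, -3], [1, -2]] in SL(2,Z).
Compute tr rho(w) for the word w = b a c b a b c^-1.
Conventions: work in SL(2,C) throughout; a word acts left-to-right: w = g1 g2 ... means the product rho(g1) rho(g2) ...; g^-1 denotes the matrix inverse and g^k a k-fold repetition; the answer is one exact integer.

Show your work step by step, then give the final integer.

-5873

rho(b) = [[1, -2], [2, -3]]
... * rho(a) = [[3, -7], [-11, 26]]  ->  [[25, -59], [39, -92]]
... * rho(c) = [[1, -3], [1, -2]]  ->  [[-34, 43], [-53, 67]]
... * rho(b) = [[1, -2], [2, -3]]  ->  [[52, -61], [81, -95]]
... * rho(a) = [[3, -7], [-11, 26]]  ->  [[827, -1950], [1288, -3037]]
... * rho(b) = [[1, -2], [2, -3]]  ->  [[-3073, 4196], [-4786, 6535]]
... * rho(c^-1) = [[-2, 3], [-1, 1]]  ->  [[1950, -5023], [3037, -7823]]
tr = 1950 + -7823 = -5873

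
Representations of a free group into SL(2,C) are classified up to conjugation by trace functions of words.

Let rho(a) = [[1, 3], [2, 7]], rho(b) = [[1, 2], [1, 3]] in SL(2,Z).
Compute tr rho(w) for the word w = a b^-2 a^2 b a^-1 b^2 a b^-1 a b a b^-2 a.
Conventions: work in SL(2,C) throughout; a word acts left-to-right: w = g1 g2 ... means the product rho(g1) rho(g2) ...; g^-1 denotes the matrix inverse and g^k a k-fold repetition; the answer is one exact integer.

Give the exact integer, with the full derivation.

rho(a) = [[1, 3], [2, 7]]
... * rho(b^-1) = [[3, -2], [-1, 1]]  ->  [[0, 1], [-1, 3]]
... * rho(b^-1) = [[3, -2], [-1, 1]]  ->  [[-1, 1], [-6, 5]]
... * rho(a) = [[1, 3], [2, 7]]  ->  [[1, 4], [4, 17]]
... * rho(a) = [[1, 3], [2, 7]]  ->  [[9, 31], [38, 131]]
... * rho(b) = [[1, 2], [1, 3]]  ->  [[40, 111], [169, 469]]
... * rho(a^-1) = [[7, -3], [-2, 1]]  ->  [[58, -9], [245, -38]]
... * rho(b) = [[1, 2], [1, 3]]  ->  [[49, 89], [207, 376]]
... * rho(b) = [[1, 2], [1, 3]]  ->  [[138, 365], [583, 1542]]
... * rho(a) = [[1, 3], [2, 7]]  ->  [[868, 2969], [3667, 12543]]
... * rho(b^-1) = [[3, -2], [-1, 1]]  ->  [[-365, 1233], [-1542, 5209]]
... * rho(a) = [[1, 3], [2, 7]]  ->  [[2101, 7536], [8876, 31837]]
... * rho(b) = [[1, 2], [1, 3]]  ->  [[9637, 26810], [40713, 113263]]
... * rho(a) = [[1, 3], [2, 7]]  ->  [[63257, 216581], [267239, 914980]]
... * rho(b^-1) = [[3, -2], [-1, 1]]  ->  [[-26810, 90067], [-113263, 380502]]
... * rho(b^-1) = [[3, -2], [-1, 1]]  ->  [[-170497, 143687], [-720291, 607028]]
... * rho(a) = [[1, 3], [2, 7]]  ->  [[116877, 494318], [493765, 2088323]]
tr = 116877 + 2088323 = 2205200

2205200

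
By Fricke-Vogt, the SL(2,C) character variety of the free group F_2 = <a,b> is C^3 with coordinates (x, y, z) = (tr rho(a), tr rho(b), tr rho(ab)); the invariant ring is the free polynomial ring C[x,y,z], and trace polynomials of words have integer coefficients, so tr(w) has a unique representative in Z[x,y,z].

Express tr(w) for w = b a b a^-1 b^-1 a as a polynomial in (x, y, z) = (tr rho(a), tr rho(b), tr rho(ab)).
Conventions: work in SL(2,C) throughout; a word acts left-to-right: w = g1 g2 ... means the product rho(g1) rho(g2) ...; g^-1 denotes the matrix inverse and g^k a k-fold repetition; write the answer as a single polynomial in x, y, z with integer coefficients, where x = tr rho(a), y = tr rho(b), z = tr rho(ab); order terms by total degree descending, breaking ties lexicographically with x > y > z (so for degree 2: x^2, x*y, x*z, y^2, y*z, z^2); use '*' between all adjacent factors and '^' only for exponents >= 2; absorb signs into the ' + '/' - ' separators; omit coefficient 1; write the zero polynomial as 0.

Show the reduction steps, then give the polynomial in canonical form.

use: tr(b a b) = tr(b) * tr(a b) - tr(a) = y*z - x
apply: tr(a b a b) = tr(a b) * tr(a b) - tr(1) = z^2 - 2
tr(a b a) = tr(a) * tr(b a) - tr(b) = x*z - y
use: tr(b a b a b) = tr(b) * tr(a b a b) - tr(a b a) = y*z^2 - x*z - y
apply: tr(b a b a b a) = tr(a b) * tr(a b a b) - tr(a^-1 b^-1) = z^3 - 3*z
tr(a b a b a^-1 b) = tr(b a b a b) * tr(a) - tr(b a b a b a) = x*y*z^2 - x^2*z - z^3 - x*y + 3*z
tr(b a b a^-1 b^-1 a) = tr(a b a b a^-1) * tr(b) - tr(a b a b a^-1 b) = -x*y*z^2 + x^2*z + y^2*z + z^3 - 3*z

-x*y*z^2 + x^2*z + y^2*z + z^3 - 3*z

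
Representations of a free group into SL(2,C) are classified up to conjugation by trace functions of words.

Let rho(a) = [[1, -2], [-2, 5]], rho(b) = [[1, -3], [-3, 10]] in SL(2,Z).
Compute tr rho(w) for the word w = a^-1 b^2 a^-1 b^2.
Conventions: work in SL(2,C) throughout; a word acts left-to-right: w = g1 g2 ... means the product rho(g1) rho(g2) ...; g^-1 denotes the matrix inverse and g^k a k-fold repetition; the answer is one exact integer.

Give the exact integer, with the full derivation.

rho(a^-1) = [[5, 2], [2, 1]]
... * rho(b) = [[1, -3], [-3, 10]]  ->  [[-1, 5], [-1, 4]]
... * rho(b) = [[1, -3], [-3, 10]]  ->  [[-16, 53], [-13, 43]]
... * rho(a^-1) = [[5, 2], [2, 1]]  ->  [[26, 21], [21, 17]]
... * rho(b) = [[1, -3], [-3, 10]]  ->  [[-37, 132], [-30, 107]]
... * rho(b) = [[1, -3], [-3, 10]]  ->  [[-433, 1431], [-351, 1160]]
tr = -433 + 1160 = 727

727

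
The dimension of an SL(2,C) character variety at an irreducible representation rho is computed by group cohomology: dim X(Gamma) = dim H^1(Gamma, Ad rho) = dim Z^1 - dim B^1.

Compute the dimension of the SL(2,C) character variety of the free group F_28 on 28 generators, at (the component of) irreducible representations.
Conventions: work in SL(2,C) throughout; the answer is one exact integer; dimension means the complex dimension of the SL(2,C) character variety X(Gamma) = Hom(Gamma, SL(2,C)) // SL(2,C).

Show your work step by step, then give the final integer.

81

Gamma = F_28 has 28 generators and no relators.
A cocycle picks one sl_2 vector per generator freely, giving dim Z^1 = 3*28 = 84.
dim B^1 = 3: the coboundary map is injective because an irreducible image has centralizer 0 in sl_2.
dim X = dim H^1 = dim Z^1 - dim B^1 = 84 - 3 = 81.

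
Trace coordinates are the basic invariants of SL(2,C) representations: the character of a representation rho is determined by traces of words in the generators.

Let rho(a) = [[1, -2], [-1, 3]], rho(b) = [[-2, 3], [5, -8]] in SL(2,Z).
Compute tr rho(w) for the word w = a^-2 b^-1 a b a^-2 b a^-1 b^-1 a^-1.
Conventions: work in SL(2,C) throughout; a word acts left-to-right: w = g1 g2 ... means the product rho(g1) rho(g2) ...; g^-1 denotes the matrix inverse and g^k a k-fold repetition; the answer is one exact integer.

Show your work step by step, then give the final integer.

-237986

rho(a^-1) = [[3, 2], [1, 1]]
... * rho(a^-1) = [[3, 2], [1, 1]]  ->  [[11, 8], [4, 3]]
... * rho(b^-1) = [[-8, -3], [-5, -2]]  ->  [[-128, -49], [-47, -18]]
... * rho(a) = [[1, -2], [-1, 3]]  ->  [[-79, 109], [-29, 40]]
... * rho(b) = [[-2, 3], [5, -8]]  ->  [[703, -1109], [258, -407]]
... * rho(a^-1) = [[3, 2], [1, 1]]  ->  [[1000, 297], [367, 109]]
... * rho(a^-1) = [[3, 2], [1, 1]]  ->  [[3297, 2297], [1210, 843]]
... * rho(b) = [[-2, 3], [5, -8]]  ->  [[4891, -8485], [1795, -3114]]
... * rho(a^-1) = [[3, 2], [1, 1]]  ->  [[6188, 1297], [2271, 476]]
... * rho(b^-1) = [[-8, -3], [-5, -2]]  ->  [[-55989, -21158], [-20548, -7765]]
... * rho(a^-1) = [[3, 2], [1, 1]]  ->  [[-189125, -133136], [-69409, -48861]]
tr = -189125 + -48861 = -237986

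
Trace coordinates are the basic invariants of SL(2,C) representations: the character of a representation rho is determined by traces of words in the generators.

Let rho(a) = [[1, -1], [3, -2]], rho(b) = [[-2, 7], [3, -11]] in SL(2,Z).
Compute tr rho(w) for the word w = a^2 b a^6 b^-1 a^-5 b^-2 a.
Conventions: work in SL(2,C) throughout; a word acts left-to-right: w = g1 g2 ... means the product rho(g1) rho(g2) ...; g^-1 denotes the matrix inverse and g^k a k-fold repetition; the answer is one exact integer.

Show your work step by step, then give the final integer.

326

rho(a) = [[1, -1], [3, -2]]
... * rho(a) = [[1, -1], [3, -2]]  ->  [[-2, 1], [-3, 1]]
... * rho(b) = [[-2, 7], [3, -11]]  ->  [[7, -25], [9, -32]]
... * rho(a) = [[1, -1], [3, -2]]  ->  [[-68, 43], [-87, 55]]
... * rho(a) = [[1, -1], [3, -2]]  ->  [[61, -18], [78, -23]]
... * rho(a) = [[1, -1], [3, -2]]  ->  [[7, -25], [9, -32]]
... * rho(a) = [[1, -1], [3, -2]]  ->  [[-68, 43], [-87, 55]]
... * rho(a) = [[1, -1], [3, -2]]  ->  [[61, -18], [78, -23]]
... * rho(a) = [[1, -1], [3, -2]]  ->  [[7, -25], [9, -32]]
... * rho(b^-1) = [[-11, -7], [-3, -2]]  ->  [[-2, 1], [-3, 1]]
... * rho(a^-1) = [[-2, 1], [-3, 1]]  ->  [[1, -1], [3, -2]]
... * rho(a^-1) = [[-2, 1], [-3, 1]]  ->  [[1, 0], [0, 1]]
... * rho(a^-1) = [[-2, 1], [-3, 1]]  ->  [[-2, 1], [-3, 1]]
... * rho(a^-1) = [[-2, 1], [-3, 1]]  ->  [[1, -1], [3, -2]]
... * rho(a^-1) = [[-2, 1], [-3, 1]]  ->  [[1, 0], [0, 1]]
... * rho(b^-1) = [[-11, -7], [-3, -2]]  ->  [[-11, -7], [-3, -2]]
... * rho(b^-1) = [[-11, -7], [-3, -2]]  ->  [[142, 91], [39, 25]]
... * rho(a) = [[1, -1], [3, -2]]  ->  [[415, -324], [114, -89]]
tr = 415 + -89 = 326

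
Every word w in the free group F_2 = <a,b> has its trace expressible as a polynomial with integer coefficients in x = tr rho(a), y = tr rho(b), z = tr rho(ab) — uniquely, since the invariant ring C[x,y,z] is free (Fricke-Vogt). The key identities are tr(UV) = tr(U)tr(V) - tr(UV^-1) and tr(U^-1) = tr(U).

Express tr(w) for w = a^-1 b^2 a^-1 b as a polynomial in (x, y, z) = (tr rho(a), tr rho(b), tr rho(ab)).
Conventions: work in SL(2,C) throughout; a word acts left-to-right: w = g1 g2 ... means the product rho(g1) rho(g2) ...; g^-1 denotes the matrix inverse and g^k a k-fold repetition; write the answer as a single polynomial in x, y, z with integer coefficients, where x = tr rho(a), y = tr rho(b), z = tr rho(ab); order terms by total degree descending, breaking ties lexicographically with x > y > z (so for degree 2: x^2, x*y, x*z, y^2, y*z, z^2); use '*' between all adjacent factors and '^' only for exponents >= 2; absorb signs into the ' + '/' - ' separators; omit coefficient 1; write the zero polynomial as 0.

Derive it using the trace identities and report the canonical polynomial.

x^2*y^3 - 2*x*y^2*z - x^2*y + y*z^2 + x*z - y

tr(b^2) = tr(b) * tr(b) - tr(1) = y^2 - 2
tr(b^3) = tr(b) * tr(b^2) - tr(b) = y^3 - 3*y
tr(b a b) = tr(b) * tr(a b) - tr(a) = y*z - x
tr(b^3 a) = tr(b) * tr(b a b) - tr(b a) = y^2*z - x*y - z
tr(b^2 a^-1 b) = tr(b^3) * tr(a) - tr(b^3 a) = x*y^3 - y^2*z - 2*x*y + z
tr(a b a b) = tr(a b) * tr(a b) - tr(1) = z^2 - 2
tr(a b a) = tr(a) * tr(b a) - tr(b) = x*z - y
tr(b a b^2 a) = tr(b) * tr(a b a b) - tr(a b a) = y*z^2 - x*z - y
tr(b^2 a^-1 b a) = tr(b a b^2) * tr(a) - tr(b a b^2 a) = x*y^2*z - x^2*y - y*z^2 + y
tr(a^-1 b^2 a^-1 b) = tr(b^2 a^-1 b) * tr(a) - tr(b^2 a^-1 b a) = x^2*y^3 - 2*x*y^2*z - x^2*y + y*z^2 + x*z - y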